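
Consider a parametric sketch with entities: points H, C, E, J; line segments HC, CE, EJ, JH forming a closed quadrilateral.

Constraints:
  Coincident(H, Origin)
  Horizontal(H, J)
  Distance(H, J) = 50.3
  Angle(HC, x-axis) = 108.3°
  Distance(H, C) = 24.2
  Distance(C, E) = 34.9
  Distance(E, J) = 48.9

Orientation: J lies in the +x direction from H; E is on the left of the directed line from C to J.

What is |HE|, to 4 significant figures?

46.28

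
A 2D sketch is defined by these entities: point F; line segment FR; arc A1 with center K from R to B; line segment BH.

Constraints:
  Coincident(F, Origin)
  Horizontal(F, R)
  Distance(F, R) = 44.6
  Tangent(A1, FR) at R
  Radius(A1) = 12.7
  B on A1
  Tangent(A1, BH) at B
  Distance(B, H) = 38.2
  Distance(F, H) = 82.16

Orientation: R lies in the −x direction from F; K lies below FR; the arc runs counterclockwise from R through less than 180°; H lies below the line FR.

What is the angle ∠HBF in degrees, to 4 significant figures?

117.3°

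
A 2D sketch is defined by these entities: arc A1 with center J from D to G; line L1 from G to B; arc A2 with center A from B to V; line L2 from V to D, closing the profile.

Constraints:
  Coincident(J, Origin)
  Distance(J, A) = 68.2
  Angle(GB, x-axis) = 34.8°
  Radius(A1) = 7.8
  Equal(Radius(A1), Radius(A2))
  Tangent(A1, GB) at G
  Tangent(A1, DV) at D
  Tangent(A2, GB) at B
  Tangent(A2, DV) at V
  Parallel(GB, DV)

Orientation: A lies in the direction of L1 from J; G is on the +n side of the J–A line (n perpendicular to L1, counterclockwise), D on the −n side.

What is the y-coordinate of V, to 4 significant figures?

32.52

The slot axis is L1's direction at 34.8°, so u = (cos 34.8°, sin 34.8°) = (0.8211, 0.5707) and n = (−sin 34.8°, cos 34.8°) = (-0.5707, 0.8211). J is at the origin and A lies 68.2 along u from J, so A = 68.2·u = (56.00, 38.92). Tangency of A1 to both parallel lines with radius 7.8 puts G and D at J ± 7.8·n: G = (-4.452, 6.405), D = (4.452, -6.405). Equal radii place B and V the same way about A: B = A + 7.8·n = (51.55, 45.33), V = A − 7.8·n = (60.45, 32.52). So V.y = 32.52.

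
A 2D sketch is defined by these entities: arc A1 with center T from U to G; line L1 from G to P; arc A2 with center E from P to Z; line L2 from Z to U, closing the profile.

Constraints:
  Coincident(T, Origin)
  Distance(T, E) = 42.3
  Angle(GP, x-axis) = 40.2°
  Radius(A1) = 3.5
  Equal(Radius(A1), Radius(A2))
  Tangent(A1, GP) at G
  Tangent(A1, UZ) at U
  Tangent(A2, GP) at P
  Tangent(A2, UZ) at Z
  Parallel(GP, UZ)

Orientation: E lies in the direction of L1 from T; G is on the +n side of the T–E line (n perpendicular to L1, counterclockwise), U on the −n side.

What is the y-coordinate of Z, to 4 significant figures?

24.63

The slot axis is L1's direction at 40.2°, so u = (cos 40.2°, sin 40.2°) = (0.7638, 0.6455) and n = (−sin 40.2°, cos 40.2°) = (-0.6455, 0.7638). T is at the origin and E lies 42.3 along u from T, so E = 42.3·u = (32.31, 27.30). Tangency of A1 to both parallel lines with radius 3.5 puts G and U at T ± 3.5·n: G = (-2.259, 2.673), U = (2.259, -2.673). Equal radii place P and Z the same way about E: P = E + 3.5·n = (30.05, 29.98), Z = E − 3.5·n = (34.57, 24.63). So Z.y = 24.63.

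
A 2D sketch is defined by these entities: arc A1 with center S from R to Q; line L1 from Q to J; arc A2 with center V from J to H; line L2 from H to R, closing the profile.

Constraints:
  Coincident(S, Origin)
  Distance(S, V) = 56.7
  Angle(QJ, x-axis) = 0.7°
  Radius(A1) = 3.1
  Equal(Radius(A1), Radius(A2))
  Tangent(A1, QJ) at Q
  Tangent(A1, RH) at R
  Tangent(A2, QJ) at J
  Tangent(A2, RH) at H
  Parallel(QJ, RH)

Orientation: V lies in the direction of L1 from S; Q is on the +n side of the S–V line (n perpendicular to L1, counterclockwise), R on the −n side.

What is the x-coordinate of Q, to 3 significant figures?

-0.0379

S is at the origin and V lies 56.7 along u from S, so V = 56.7·u = (56.7, 0.693). Tangency of A1 to both parallel lines with radius 3.1 puts Q and R at S ± 3.1·n: Q = (-0.0379, 3.10), R = (0.0379, -3.10). So Q.x = -0.0379.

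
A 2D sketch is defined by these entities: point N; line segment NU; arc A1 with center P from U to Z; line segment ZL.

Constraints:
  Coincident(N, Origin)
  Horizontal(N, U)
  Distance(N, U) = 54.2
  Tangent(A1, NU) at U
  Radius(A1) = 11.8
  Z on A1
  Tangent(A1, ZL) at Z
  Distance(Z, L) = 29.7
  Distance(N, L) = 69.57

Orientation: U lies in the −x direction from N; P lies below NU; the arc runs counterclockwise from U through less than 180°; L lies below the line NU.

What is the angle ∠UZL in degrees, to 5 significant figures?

124.06°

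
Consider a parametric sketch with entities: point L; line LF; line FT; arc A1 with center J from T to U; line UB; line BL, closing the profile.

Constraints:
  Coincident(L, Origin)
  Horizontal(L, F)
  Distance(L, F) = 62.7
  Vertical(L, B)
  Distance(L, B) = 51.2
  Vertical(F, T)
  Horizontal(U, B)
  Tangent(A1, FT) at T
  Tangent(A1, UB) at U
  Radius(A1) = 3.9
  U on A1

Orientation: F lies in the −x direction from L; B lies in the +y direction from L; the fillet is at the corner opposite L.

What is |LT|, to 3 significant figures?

78.5

The virtual corner opposite L is at (-62.7, 51.2). Since A1 is tangent to FT there, JT ⟂ FT and since A1 is tangent to UB there, JU ⟂ UB, with radius 3.9, so the center J sits 3.9 in from both sides at J = (-58.8, 47.3). That places the tangent points at T = (-62.7, 47.3) on FT and U = (-58.8, 51.2) on UB. Then |LT| = |T − L| = 78.5.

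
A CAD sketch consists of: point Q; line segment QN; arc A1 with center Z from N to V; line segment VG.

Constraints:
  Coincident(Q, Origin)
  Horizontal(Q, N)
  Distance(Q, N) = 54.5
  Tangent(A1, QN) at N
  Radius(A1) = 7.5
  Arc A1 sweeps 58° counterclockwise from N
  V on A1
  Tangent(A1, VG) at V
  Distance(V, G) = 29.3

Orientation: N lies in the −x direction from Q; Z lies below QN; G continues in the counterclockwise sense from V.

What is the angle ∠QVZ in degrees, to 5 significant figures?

35.315°

Q is at the origin; Q and N share the same y with |QN| = 54.5 and N on the −x side, so N = (-54.500, 0.0000). Since A1 is tangent to QN there, ZN ⟂ QN, so Z = N + (0, -7.5) = (-54.500, -7.5000). On A1, N sits at bearing 90° from Z; a 58° counterclockwise sweep puts V at bearing 148°, so V = Z + 7.5·(cos 148°, sin 148°) = (-60.860, -3.5256). Then cos ∠QVZ = VQ·VZ / (|VQ||VZ|), giving 35.315°.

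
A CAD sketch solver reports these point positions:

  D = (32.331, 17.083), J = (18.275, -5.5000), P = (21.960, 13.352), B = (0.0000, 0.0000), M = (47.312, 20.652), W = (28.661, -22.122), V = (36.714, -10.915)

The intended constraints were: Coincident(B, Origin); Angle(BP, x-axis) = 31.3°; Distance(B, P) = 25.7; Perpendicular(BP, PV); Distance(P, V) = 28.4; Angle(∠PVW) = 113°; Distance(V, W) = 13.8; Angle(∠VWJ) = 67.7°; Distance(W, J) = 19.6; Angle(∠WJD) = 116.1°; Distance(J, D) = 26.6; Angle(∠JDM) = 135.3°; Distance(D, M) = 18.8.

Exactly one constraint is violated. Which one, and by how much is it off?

Distance(D, M) = 18.8 — off by 3.40.

B = (0.00, 0.00) ✓; BP at 31.30° ✓; |BP| = 25.70 ✓; ∠(BP, PV) = 90.00° ✓; |PV| = 28.40 ✓; ∠PVW = 113.0° ✓; |VW| = 13.80 ✓; ∠VWJ = 67.70° ✓; |WJ| = 19.60 ✓; ∠WJD = 116.1° ✓; |JD| = 26.60 ✓; ∠JDM = 135.3° ✓; |DM| = 15.40 ✗.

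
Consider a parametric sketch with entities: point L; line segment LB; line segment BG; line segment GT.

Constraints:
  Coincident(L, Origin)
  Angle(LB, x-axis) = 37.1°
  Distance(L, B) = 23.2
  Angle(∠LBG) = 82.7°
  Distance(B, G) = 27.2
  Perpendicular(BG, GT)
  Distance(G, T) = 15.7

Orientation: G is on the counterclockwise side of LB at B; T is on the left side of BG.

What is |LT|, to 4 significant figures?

25.33

L is at the origin; LB runs at 37.1° with length 23.2, so B = 23.2·(cos 37.1°, sin 37.1°) = (18.50, 13.99). ∠LBG = 82.7°, so BG runs at 37.1° + (180° − 82.7°) = 134.4° from the x-axis; with |BG| = 27.2, G = B + 27.2·(cos 134.4°, sin 134.4°) = (-0.5269, 33.43). BG ⟂ GT; with |GT| = 15.7 on the left of BG, T = G + 15.7·(-0.7145, -0.6997) = (-11.74, 22.44). Then |LT| = |T − L| = 25.33.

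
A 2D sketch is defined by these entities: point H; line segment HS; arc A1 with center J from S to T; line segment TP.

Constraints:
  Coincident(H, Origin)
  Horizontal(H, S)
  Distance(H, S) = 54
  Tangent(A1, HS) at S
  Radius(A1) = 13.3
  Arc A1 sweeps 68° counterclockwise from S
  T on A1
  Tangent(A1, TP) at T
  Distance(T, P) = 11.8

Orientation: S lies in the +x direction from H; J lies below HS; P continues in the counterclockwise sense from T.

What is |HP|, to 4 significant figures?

41.93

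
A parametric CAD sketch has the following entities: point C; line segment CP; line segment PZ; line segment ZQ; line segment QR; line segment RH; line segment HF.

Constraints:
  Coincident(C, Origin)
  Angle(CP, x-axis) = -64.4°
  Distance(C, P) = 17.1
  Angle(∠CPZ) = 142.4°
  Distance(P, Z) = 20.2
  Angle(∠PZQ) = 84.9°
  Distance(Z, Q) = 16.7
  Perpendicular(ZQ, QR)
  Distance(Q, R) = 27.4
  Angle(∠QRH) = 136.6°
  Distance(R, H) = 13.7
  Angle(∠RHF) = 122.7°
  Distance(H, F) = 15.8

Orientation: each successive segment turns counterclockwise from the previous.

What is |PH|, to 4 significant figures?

18.09

C is at the origin; CP runs at -64.4° with length 17.1, so P = (7.389, -15.42). ∠CPZ = 142.4° gives PZ at -26.80° from the x-axis; with |PZ| = 20.2, Z = (25.42, -24.53). ∠PZQ = 84.9° gives ZQ at 68.30° from the x-axis; with |ZQ| = 16.7, Q = (31.59, -9.013). ZQ is perpendicular to QR, so QR runs at 158.3°; with |QR| = 27.4, R = (6.135, 1.119). ∠QRH = 136.6° gives RH at -158.3° from the x-axis; with |RH| = 13.7, H = (-6.594, -3.947). Then |PH| = |H − P| = 18.09.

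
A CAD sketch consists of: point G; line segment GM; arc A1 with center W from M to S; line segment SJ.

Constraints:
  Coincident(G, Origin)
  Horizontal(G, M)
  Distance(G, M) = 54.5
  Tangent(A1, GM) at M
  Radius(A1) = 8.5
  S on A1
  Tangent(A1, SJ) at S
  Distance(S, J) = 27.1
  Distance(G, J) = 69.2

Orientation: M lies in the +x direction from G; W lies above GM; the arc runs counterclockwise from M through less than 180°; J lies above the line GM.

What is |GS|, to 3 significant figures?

63.7

G is at the origin; G and M share the same y with |GM| = 54.5 and M on the +x side, so M = (54.5, 0.00). The tangent condition forces WM to be normal to GM, so W = M + (0, 8.5) = (54.5, 8.50). Since WS ⟂ SJ (tangency), |WJ| = √(8.5² + 27.1²) = 28.4 regardless of where S sits on A1. So J lies on both circle(G, 69.2) and circle(W, 28.4); the above-GM intersection is J = (58.7, 36.6). S is the foot of the tangent from J: S = (62.9, 9.80).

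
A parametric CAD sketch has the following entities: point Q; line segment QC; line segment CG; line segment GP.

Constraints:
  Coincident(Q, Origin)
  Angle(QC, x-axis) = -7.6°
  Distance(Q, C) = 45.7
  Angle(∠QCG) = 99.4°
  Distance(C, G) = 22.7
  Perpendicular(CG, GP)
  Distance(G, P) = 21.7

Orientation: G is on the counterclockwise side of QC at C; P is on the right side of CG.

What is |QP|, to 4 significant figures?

73.28

Q is at the origin; QC runs at -7.6° with length 45.7, so C = 45.7·(cos -7.6°, sin -7.6°) = (45.30, -6.044). ∠QCG = 99.4°, so CG runs at -7.6° + (180° − 99.4°) = 73.00° from the x-axis; with |CG| = 22.7, G = C + 22.7·(cos 73.00°, sin 73.00°) = (51.94, 15.66). The perpendicularity gives GP at right angles to CG; with |GP| = 21.7 on the right of CG, P = G + 21.7·(0.9563, -0.2924) = (72.69, 9.320). Then |QP| = |P − Q| = 73.28.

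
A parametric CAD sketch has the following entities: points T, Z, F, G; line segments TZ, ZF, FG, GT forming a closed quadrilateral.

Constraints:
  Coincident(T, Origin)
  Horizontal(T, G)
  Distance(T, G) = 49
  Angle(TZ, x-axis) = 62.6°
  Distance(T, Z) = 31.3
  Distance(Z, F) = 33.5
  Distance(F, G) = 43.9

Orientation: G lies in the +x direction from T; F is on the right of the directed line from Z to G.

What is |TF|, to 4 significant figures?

6.946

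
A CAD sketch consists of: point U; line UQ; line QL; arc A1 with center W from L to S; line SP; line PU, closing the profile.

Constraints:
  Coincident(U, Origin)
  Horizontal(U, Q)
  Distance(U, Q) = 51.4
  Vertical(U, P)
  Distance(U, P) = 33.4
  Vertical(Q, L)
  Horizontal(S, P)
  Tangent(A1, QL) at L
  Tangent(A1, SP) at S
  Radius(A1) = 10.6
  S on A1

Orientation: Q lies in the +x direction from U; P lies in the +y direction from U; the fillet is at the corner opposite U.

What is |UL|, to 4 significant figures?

56.23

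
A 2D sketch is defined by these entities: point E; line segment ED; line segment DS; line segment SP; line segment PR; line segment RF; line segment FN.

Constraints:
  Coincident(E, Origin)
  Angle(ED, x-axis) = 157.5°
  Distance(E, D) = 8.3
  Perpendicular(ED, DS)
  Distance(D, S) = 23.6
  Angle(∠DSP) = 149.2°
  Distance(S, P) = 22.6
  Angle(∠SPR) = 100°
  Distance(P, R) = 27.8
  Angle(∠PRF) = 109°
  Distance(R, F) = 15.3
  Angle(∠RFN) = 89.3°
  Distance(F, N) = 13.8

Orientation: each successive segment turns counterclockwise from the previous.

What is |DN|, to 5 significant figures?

29.715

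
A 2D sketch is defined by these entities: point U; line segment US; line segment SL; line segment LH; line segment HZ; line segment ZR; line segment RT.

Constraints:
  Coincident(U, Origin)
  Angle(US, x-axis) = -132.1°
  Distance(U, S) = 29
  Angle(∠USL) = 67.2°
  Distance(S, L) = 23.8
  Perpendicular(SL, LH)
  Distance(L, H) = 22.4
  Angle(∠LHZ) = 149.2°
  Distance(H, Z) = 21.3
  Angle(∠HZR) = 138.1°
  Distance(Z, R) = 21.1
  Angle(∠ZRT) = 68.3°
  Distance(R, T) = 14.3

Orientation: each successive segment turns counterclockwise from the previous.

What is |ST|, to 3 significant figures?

33.3

∠HZR = 138.1° gives ZR at 143° from the x-axis; with |ZR| = 21.1, R = (-10.8, 25.2). ∠ZRT = 68.3° gives RT at -105° from the x-axis; with |RT| = 14.3, T = (-14.4, 11.4). Then |ST| = |T − S| = 33.3.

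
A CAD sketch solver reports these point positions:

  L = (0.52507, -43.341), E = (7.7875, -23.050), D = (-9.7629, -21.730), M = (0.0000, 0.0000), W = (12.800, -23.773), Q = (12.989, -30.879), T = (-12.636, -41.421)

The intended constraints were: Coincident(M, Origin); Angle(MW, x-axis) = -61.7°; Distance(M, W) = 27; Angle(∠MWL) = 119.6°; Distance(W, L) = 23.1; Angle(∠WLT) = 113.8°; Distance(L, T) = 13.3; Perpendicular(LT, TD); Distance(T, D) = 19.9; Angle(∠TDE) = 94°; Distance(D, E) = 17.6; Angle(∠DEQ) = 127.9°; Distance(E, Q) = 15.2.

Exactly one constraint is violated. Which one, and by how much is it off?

Distance(E, Q) = 15.2 — off by 5.80.

M = (0.00, 0.00) ✓; MW at -61.70° ✓; |MW| = 27.00 ✓; ∠MWL = 119.6° ✓; |WL| = 23.10 ✓; ∠WLT = 113.8° ✓; |LT| = 13.30 ✓; ∠(LT, TD) = 90.00° ✓; |TD| = 19.90 ✓; ∠TDE = 94.00° ✓; |DE| = 17.60 ✓; ∠DEQ = 127.9° ✓; |EQ| = 9.399 ✗.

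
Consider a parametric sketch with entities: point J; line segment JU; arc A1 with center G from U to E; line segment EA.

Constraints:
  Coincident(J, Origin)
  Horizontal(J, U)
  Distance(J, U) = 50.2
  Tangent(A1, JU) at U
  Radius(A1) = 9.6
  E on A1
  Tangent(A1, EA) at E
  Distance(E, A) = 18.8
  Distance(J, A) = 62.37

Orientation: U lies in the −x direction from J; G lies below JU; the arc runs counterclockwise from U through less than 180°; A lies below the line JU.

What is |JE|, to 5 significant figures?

60.686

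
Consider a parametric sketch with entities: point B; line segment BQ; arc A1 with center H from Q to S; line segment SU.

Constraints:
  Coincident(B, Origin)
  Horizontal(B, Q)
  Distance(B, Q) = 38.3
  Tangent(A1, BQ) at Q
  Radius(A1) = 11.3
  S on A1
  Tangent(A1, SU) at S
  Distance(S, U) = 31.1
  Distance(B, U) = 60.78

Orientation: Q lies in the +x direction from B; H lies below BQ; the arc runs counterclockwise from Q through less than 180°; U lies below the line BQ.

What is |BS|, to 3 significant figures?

32.5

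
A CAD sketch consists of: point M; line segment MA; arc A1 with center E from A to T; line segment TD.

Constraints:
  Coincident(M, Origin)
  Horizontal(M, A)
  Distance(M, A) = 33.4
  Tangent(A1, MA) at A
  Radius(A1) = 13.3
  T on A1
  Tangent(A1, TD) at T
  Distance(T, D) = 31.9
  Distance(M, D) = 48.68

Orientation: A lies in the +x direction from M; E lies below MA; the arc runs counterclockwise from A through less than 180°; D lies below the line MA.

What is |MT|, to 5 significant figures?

23.881

Checks: |MA| = 33.40 ✓; ∠(EA, AM) = 90.00° ✓; |ET| = 13.30 ✓; ∠(ET, TD) = 90.00° ✓; |TD| = 31.90 ✓; |MD| = 48.68 ✓.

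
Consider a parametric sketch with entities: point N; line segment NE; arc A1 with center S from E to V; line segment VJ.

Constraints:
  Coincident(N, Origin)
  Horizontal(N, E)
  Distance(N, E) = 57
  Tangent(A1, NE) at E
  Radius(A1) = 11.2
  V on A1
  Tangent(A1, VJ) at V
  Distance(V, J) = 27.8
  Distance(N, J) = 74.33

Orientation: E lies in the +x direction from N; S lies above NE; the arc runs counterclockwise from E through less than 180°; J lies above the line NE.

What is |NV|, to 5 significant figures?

69.289

Checks: |SV| = 11.20 ✓; ∠(SV, VJ) = 90.00° ✓; |VJ| = 27.80 ✓; |NJ| = 74.33 ✓.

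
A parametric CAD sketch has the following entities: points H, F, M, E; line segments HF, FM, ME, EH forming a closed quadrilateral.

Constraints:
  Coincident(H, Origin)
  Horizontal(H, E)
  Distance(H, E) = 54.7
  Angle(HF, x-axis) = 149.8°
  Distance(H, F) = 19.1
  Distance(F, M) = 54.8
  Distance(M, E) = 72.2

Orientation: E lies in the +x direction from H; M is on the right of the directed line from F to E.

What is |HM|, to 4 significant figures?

43.58

H is at the origin; H and E share the same y with |HE| = 54.7 and E in +x, so E = (54.7, 0). HF runs at 149.8° with |HF| = 19.1, so F = (-16.51, 9.608). M is determined by |FM| = 54.8 and |ME| = 72.2 together: it lies at the intersection of circle(F, 54.8) and circle(E, 72.2). With |FE| = 71.85, the foot of the radical line on FE is 20.55 from F and the perpendicular offset is √(54.8² − 20.55²) = 50.80. Taking the right-of-FE solution: M = (-2.936, -43.49).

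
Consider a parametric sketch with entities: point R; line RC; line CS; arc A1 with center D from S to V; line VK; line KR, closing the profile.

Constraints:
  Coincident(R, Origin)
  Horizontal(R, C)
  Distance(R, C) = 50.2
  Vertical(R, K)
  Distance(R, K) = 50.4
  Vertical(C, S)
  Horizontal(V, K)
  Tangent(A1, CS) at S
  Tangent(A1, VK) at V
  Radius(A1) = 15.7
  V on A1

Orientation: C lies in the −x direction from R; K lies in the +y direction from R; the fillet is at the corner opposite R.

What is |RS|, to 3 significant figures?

61.0

R is at the origin; RC is horizontal with |RC| = 50.2 and C on the −x side, so C = (-50.2, 0.00). R and K share the same x with |RK| = 50.4 and K on the +y side, so K = (0.00, 50.4). The virtual corner opposite R is at (-50.2, 50.4). A1 meets CS tangentially, so DS is at right angles to CS and the tangent condition forces DV to be normal to VK, with radius 15.7, so the center D sits 15.7 in from both sides at D = (-34.5, 34.7). That places the tangent points at S = (-50.2, 34.7) on CS and V = (-34.5, 50.4) on VK. Then |RS| = |S − R| = 61.0.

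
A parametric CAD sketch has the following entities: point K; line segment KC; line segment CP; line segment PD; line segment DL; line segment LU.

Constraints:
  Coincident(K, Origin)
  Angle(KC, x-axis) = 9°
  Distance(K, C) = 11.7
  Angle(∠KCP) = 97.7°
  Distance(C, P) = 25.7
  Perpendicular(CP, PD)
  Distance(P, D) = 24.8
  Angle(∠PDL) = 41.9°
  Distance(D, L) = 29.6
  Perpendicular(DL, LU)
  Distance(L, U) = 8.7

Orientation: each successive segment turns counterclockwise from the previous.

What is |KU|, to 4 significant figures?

20.24

∠PDL = 41.9° gives DL at -40.60° from the x-axis; with |DL| = 29.6, L = (8.654, 7.698). The perpendicularity gives LU at right angles to DL, so LU runs at 49.40°; with |LU| = 8.7, U = (14.32, 14.30). Then |KU| = |U − K| = 20.24.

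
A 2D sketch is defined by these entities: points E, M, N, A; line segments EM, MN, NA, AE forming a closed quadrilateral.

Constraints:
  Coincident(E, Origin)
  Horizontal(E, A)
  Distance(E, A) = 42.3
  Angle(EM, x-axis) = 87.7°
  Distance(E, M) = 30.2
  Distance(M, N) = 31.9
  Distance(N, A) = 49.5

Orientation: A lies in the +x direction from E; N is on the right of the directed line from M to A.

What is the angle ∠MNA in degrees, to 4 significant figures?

74.03°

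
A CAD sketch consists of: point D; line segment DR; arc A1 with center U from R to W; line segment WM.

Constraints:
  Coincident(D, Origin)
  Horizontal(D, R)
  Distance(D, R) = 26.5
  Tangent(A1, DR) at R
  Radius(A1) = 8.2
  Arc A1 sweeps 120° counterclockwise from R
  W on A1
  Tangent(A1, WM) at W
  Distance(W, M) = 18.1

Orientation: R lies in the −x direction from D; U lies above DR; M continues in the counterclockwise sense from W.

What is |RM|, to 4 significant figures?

28.04

D is at the origin; D and R share the same y with |DR| = 26.5 and R on the −x side, so R = (-26.50, 0.000). Tangency of A1 to DR means the radius UR is perpendicular to DR, so U = R + (0, 8.2) = (-26.50, 8.200). On A1, R sits at bearing -90° from U; a 120° counterclockwise sweep puts W at bearing 30°, so W = U + 8.2·(cos 30°, sin 30°) = (-19.40, 12.30). Since A1 is tangent to WM there, UW ⟂ WM, so WM runs along (−sin 30°, cos 30°); with |WM| = 18.1, M = (-28.45, 27.98). Then |RM| = |M − R| = 28.04.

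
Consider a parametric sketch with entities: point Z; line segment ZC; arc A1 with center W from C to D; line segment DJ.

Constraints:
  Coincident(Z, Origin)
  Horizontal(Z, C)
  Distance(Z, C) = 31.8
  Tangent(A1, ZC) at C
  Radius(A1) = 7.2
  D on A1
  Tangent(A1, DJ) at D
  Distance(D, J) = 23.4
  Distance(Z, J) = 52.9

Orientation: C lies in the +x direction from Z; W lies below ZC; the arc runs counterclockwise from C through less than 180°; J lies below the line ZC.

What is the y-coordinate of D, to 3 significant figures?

-12.7

Checks: |ZC| = 31.80 ✓; |WD| = 7.200 ✓; ∠(WD, DJ) = 90.00° ✓; |DJ| = 23.40 ✓; |ZJ| = 52.90 ✓.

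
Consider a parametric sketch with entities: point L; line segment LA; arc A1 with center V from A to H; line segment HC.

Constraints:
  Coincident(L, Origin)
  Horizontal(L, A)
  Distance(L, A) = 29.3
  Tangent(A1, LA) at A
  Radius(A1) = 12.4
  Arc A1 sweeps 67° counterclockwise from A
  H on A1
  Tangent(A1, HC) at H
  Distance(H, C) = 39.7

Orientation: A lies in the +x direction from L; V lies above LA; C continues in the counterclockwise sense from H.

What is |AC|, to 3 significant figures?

51.7

L is at the origin; L and A share the same y with |LA| = 29.3 and A on the +x side, so A = (29.3, 0.00). The tangent condition forces VA to be normal to LA, so V = A + (0, 12.4) = (29.3, 12.4). On A1, A sits at bearing -90° from V; a 67° counterclockwise sweep puts H at bearing -23°, so H = V + 12.4·(cos -23°, sin -23°) = (40.7, 7.55). A1 meets HC tangentially, so VH is at right angles to HC, so HC runs along (−sin -23°, cos -23°); with |HC| = 39.7, C = (56.2, 44.1). Then |AC| = |C − A| = 51.7.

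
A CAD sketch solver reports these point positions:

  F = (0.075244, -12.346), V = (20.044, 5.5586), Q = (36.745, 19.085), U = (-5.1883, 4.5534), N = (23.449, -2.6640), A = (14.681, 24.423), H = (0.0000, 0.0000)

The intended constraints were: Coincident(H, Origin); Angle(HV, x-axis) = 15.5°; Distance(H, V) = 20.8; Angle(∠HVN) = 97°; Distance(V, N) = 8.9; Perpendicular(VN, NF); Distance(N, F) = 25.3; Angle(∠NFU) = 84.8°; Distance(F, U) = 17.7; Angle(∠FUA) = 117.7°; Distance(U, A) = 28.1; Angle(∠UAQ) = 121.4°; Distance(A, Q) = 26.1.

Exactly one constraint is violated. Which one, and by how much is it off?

Distance(A, Q) = 26.1 — off by 3.40.

H = (0.00, 0.00) ✓; HV at 15.50° ✓; |HV| = 20.80 ✓; ∠HVN = 96.99° ✓; |VN| = 8.900 ✓; ∠(VN, NF) = 89.99° ✓; |NF| = 25.30 ✓; ∠NFU = 84.80° ✓; |FU| = 17.70 ✓; ∠FUA = 117.7° ✓; |UA| = 28.10 ✓; ∠UAQ = 121.4° ✓; |AQ| = 22.70 ✗.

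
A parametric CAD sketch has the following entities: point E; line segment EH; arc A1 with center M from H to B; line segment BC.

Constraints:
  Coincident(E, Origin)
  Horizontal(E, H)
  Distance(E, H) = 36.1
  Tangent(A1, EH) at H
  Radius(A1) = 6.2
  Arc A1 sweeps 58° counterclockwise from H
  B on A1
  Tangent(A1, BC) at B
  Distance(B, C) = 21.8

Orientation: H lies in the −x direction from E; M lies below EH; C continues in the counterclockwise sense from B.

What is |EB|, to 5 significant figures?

41.460

E is at the origin; E and H share the same y with |EH| = 36.1 and H on the −x side, so H = (-36.100, 0.0000). A1 meets EH tangentially, so MH is at right angles to EH, so M = H + (0, -6.2) = (-36.100, -6.2000). On A1, H sits at bearing 90° from M; a 58° counterclockwise sweep puts B at bearing 148°, so B = M + 6.2·(cos 148°, sin 148°) = (-41.358, -2.9145). Then |EB| = |B − E| = 41.460.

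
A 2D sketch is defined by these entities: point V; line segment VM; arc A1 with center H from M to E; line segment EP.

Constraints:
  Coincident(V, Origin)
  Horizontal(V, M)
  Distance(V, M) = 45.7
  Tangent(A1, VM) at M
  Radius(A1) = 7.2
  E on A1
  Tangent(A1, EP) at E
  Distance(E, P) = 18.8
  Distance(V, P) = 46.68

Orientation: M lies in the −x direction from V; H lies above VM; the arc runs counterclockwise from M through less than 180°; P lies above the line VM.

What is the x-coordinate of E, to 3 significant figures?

-38.5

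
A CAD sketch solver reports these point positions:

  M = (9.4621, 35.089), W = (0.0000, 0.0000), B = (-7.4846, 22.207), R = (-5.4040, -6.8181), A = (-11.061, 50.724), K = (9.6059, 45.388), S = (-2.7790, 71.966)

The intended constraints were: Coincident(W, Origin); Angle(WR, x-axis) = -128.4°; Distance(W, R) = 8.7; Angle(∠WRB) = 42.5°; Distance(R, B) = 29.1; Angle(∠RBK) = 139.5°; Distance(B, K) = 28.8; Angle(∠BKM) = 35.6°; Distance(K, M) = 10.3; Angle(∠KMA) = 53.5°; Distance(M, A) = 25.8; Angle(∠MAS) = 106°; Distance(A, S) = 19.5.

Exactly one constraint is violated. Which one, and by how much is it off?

Distance(A, S) = 19.5 — off by 3.30.

W = (0.00, 0.00) ✓; WR at -128.4° ✓; |WR| = 8.700 ✓; ∠WRB = 42.50° ✓; |RB| = 29.10 ✓; ∠RBK = 139.5° ✓; |BK| = 28.80 ✓; ∠BKM = 35.60° ✓; |KM| = 10.30 ✓; ∠KMA = 53.50° ✓; |MA| = 25.80 ✓; ∠MAS = 106.0° ✓; |AS| = 22.80 ✗.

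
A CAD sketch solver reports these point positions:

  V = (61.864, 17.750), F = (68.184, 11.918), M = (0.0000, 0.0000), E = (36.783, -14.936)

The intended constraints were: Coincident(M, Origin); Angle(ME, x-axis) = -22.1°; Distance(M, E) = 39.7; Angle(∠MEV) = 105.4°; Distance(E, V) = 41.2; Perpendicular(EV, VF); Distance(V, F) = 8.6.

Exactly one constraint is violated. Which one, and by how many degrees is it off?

Perpendicular(EV, VF) — off by 5.20°.

M = (0.00, 0.00) ✓; ME at -22.10° ✓; |ME| = 39.70 ✓; ∠MEV = 105.4° ✓; |EV| = 41.20 ✓; ∠(EV, VF) = 95.20° ✗; |VF| = 8.600 ✓.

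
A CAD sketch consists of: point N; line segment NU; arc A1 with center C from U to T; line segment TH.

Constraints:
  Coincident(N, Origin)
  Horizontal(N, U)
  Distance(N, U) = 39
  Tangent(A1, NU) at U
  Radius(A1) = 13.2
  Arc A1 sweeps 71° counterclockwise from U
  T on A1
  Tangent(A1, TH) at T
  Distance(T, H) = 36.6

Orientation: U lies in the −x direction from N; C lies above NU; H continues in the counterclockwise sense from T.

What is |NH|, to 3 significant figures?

45.9

N is at the origin; N and U share the same y with |NU| = 39.0 and U on the −x side, so U = (-39.0, 0.00). Since A1 is tangent to NU there, CU ⟂ NU, so C = U + (0, 13.2) = (-39.0, 13.2). On A1, U sits at bearing -90° from C; a 71° counterclockwise sweep puts T at bearing -19°, so T = C + 13.2·(cos -19°, sin -19°) = (-26.5, 8.90). Tangency of A1 to TH means the radius CT is perpendicular to TH, so TH runs along (−sin -19°, cos -19°); with |TH| = 36.6, H = (-14.6, 43.5). Then |NH| = |H − N| = 45.9.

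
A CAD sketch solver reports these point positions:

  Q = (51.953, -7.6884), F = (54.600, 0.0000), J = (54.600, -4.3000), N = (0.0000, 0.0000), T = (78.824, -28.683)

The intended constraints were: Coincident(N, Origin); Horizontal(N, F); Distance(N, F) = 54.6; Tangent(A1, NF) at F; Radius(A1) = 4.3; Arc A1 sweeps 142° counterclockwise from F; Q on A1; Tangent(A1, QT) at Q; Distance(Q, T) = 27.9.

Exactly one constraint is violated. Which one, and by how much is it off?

Distance(Q, T) = 27.9 — off by 6.20.

N = (0.00, 0.00) ✓; N.y = 0.00, F.y = 0.00 ✓; |NF| = 54.60 ✓; ∠(JF, FN) = 90.00° ✓; |JF| = 4.300 ✓; bearing(J→Q) − bearing(J→F) = 142.0° ✓; |JQ| = 4.300 ✓; ∠(JQ, QT) = 90.00° ✓; |QT| = 34.10 ✗.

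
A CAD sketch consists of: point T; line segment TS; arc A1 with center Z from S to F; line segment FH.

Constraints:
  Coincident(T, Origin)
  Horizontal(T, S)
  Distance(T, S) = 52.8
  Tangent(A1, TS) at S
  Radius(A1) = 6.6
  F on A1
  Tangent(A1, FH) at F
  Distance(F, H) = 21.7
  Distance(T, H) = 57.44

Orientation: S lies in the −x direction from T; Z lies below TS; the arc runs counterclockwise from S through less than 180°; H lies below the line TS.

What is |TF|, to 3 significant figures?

59.5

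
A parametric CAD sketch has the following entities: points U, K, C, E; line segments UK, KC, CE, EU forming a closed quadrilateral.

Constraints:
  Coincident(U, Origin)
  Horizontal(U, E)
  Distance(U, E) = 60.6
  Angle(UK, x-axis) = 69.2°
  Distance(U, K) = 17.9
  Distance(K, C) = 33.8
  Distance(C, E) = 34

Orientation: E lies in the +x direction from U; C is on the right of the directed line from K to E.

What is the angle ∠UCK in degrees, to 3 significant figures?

31.9°

Checks: U = (0.00, 0.00) ✓; |KC| = 33.80 ✓; |CE| = 34.00 ✓.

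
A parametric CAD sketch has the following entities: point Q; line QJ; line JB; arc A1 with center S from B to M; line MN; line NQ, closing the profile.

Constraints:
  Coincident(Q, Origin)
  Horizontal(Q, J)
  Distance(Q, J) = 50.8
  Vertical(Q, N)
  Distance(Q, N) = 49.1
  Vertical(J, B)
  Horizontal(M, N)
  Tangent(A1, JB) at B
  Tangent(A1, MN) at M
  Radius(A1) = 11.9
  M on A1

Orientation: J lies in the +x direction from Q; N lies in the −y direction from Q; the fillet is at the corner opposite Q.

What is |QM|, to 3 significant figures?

62.6

The virtual corner opposite Q is at (50.8, -49.1). Since A1 is tangent to JB there, SB ⟂ JB and since A1 is tangent to MN there, SM ⟂ MN, with radius 11.9, so the center S sits 11.9 in from both sides at S = (38.9, -37.2). That places the tangent points at B = (50.8, -37.2) on JB and M = (38.9, -49.1) on MN. Then |QM| = |M − Q| = 62.6.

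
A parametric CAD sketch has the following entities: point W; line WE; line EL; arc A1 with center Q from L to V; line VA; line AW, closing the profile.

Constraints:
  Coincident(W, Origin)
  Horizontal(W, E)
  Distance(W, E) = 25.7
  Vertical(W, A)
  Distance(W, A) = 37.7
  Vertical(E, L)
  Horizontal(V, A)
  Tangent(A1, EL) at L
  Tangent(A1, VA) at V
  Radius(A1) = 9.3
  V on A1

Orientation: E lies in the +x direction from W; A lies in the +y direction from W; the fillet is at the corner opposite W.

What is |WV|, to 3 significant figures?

41.1

The virtual corner opposite W is at (25.7, 37.7). The tangent condition forces QL to be normal to EL and tangency of A1 to VA means the radius QV is perpendicular to VA, with radius 9.3, so the center Q sits 9.3 in from both sides at Q = (16.4, 28.4). That places the tangent points at L = (25.7, 28.4) on EL and V = (16.4, 37.7) on VA. Then |WV| = |V − W| = 41.1.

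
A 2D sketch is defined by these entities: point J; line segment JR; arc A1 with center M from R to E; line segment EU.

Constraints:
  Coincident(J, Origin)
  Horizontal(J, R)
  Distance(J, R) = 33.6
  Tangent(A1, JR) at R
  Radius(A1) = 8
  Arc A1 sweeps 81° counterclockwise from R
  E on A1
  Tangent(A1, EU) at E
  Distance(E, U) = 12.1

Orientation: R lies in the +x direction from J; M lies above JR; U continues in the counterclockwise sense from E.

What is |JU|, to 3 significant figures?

47.3

J is at the origin; JR is horizontal with |JR| = 33.6 and R on the +x side, so R = (33.6, 0.00). The tangent condition forces MR to be normal to JR, so M = R + (0, 8) = (33.6, 8.00). On A1, R sits at bearing -90° from M; an 81° counterclockwise sweep puts E at bearing -9°, so E = M + 8.0·(cos -9°, sin -9°) = (41.5, 6.75). Tangency of A1 to EU means the radius ME is perpendicular to EU, so EU runs along (−sin -9°, cos -9°); with |EU| = 12.1, U = (43.4, 18.7). Then |JU| = |U − J| = 47.3.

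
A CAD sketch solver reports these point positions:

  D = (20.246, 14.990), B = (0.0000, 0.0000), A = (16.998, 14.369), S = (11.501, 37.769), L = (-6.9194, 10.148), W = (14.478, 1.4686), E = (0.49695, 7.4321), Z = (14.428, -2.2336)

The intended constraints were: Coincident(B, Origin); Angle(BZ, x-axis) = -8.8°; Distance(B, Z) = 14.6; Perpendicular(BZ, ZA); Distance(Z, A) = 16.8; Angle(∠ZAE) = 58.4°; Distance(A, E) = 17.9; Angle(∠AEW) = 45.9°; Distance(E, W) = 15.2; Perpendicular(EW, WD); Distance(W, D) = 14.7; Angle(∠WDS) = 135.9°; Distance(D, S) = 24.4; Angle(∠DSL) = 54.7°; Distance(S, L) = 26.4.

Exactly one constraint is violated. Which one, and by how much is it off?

Distance(S, L) = 26.4 — off by 6.80.

B = (0.00, 0.00) ✓; BZ at -8.800° ✓; |BZ| = 14.60 ✓; ∠(BZ, ZA) = 90.00° ✓; |ZA| = 16.80 ✓; ∠ZAE = 58.40° ✓; |AE| = 17.90 ✓; ∠AEW = 45.90° ✓; |EW| = 15.20 ✓; ∠(EW, WD) = 90.00° ✓; |WD| = 14.70 ✓; ∠WDS = 135.9° ✓; |DS| = 24.40 ✓; ∠DSL = 54.70° ✓; |SL| = 33.20 ✗.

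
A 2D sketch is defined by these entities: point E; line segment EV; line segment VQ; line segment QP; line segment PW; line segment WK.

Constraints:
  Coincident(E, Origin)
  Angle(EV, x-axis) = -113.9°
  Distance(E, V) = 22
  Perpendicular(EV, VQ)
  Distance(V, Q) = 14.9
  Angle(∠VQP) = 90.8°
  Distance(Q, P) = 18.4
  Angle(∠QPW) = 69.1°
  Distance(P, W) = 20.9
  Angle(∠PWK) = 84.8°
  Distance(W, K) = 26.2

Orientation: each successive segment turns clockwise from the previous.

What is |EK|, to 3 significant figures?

35.1

E is at the origin; EV runs at -113.9° with length 22.0, so V = (-8.91, -20.1). The perpendicularity gives VQ at right angles to EV, so VQ runs at 156°; with |VQ| = 14.9, Q = (-22.5, -14.1). ∠VQP = 90.8° gives QP at 66.9° from the x-axis; with |QP| = 18.4, P = (-15.3, 2.85). ∠QPW = 69.1° gives PW at -44.0° from the x-axis; with |PW| = 20.9, W = (-0.282, -11.7). ∠PWK = 84.8° gives WK at -139° from the x-axis; with |WK| = 26.2, K = (-20.1, -28.8). Then |EK| = |K − E| = 35.1.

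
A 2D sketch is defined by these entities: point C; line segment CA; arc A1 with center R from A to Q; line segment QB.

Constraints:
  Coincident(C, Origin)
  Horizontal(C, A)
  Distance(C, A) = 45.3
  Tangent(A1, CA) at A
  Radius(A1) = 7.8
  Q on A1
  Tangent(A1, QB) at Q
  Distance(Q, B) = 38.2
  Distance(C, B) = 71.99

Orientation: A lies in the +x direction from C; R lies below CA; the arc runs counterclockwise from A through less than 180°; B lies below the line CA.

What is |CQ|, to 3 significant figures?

40.0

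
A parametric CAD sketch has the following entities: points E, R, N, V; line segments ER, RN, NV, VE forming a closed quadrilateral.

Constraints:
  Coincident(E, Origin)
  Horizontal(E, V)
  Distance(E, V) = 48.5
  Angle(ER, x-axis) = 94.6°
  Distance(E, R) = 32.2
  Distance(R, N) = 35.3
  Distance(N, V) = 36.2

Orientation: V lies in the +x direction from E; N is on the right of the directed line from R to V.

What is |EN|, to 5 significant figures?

12.300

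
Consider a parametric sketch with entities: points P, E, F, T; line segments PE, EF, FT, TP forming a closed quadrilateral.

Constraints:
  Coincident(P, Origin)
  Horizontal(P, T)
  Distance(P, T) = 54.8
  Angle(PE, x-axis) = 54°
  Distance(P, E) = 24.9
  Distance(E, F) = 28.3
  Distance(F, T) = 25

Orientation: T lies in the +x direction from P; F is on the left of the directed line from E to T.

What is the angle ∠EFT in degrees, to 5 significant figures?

114.78°

P is at the origin; PT is horizontal with |PT| = 54.8 and T in +x, so T = (54.8, 0). PE runs at 54.0° with |PE| = 24.9, so E = (14.636, 20.145). F is determined by |EF| = 28.3 and |FT| = 25.0 together: it lies at the intersection of circle(E, 28.3) and circle(T, 25.0). With |ET| = 44.933, the foot of the radical line on ET is 24.424 from E and the perpendicular offset is √(28.3² − 24.424²) = 14.296. Taking the left-of-ET solution: F = (42.877, 21.973).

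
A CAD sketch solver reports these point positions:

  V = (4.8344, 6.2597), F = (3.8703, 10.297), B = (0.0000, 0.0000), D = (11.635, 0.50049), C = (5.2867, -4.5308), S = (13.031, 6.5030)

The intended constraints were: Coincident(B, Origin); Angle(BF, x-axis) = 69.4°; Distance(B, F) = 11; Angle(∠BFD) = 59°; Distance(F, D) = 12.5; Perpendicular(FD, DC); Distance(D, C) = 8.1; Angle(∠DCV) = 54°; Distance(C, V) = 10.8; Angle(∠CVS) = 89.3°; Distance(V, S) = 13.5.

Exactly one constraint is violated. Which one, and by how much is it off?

Distance(V, S) = 13.5 — off by 5.30.

B = (0.00, 0.00) ✓; BF at 69.40° ✓; |BF| = 11.00 ✓; ∠BFD = 59.00° ✓; |FD| = 12.50 ✓; ∠(FD, DC) = 90.00° ✓; |DC| = 8.100 ✓; ∠DCV = 54.00° ✓; |CV| = 10.80 ✓; ∠CVS = 89.30° ✓; |VS| = 8.200 ✗.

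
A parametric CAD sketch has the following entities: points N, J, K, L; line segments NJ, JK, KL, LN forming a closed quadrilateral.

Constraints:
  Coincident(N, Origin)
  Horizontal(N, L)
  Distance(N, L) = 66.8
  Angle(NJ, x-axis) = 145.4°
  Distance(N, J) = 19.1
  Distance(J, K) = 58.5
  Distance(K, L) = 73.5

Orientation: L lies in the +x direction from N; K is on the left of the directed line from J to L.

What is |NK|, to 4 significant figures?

60.45

Checks: |JK| = 58.50 ✓; |KL| = 73.50 ✓.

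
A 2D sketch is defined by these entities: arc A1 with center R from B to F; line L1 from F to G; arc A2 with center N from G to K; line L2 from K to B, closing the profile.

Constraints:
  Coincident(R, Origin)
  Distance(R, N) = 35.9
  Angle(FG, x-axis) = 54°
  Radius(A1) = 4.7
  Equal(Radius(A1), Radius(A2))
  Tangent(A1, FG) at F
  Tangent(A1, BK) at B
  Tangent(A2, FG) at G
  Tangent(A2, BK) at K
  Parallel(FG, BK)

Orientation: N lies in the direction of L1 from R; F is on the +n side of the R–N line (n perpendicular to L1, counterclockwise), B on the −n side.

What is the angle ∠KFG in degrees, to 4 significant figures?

14.67°

The slot axis is L1's direction at 54.0°, so u = (cos 54.0°, sin 54.0°) = (0.5878, 0.8090) and n = (−sin 54.0°, cos 54.0°) = (-0.8090, 0.5878). R is at the origin and N lies 35.9 along u from R, so N = 35.9·u = (21.10, 29.04). Tangency of A1 to both parallel lines with radius 4.7 puts F and B at R ± 4.7·n: F = (-3.802, 2.763), B = (3.802, -2.763). Equal radii place G and K the same way about N: G = N + 4.7·n = (17.30, 31.81), K = N − 4.7·n = (24.90, 26.28). Then cos ∠KFG = FK·FG / (|FK||FG|), giving 14.67°.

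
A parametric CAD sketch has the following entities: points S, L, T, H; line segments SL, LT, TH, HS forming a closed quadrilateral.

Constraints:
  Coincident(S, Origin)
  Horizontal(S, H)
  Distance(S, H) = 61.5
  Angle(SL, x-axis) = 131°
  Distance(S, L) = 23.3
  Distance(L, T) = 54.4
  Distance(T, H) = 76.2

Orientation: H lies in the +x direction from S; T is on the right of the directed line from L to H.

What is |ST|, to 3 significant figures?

36.4

S is at the origin; SH is horizontal with |SH| = 61.5 and H in +x, so H = (61.5, 0). SL runs at 131.0° with |SL| = 23.3, so L = (-15.3, 17.6). T is determined by |LT| = 54.4 and |TH| = 76.2 together: it lies at the intersection of circle(L, 54.4) and circle(H, 76.2). With |LH| = 78.8, the foot of the radical line on LH is 21.3 from L and the perpendicular offset is √(54.4² − 21.3²) = 50.0. Taking the right-of-LH solution: T = (-5.68, -36.0).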